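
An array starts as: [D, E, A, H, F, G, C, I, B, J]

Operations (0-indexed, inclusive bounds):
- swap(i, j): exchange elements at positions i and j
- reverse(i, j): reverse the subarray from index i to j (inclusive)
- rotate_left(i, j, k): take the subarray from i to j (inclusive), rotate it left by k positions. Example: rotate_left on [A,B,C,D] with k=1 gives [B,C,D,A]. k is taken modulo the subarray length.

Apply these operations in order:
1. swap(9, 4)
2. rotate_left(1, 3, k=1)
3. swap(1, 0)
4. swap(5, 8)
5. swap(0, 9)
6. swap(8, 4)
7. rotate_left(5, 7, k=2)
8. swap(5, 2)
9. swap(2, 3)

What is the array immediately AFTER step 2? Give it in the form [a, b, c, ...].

After 1 (swap(9, 4)): [D, E, A, H, J, G, C, I, B, F]
After 2 (rotate_left(1, 3, k=1)): [D, A, H, E, J, G, C, I, B, F]

Answer: [D, A, H, E, J, G, C, I, B, F]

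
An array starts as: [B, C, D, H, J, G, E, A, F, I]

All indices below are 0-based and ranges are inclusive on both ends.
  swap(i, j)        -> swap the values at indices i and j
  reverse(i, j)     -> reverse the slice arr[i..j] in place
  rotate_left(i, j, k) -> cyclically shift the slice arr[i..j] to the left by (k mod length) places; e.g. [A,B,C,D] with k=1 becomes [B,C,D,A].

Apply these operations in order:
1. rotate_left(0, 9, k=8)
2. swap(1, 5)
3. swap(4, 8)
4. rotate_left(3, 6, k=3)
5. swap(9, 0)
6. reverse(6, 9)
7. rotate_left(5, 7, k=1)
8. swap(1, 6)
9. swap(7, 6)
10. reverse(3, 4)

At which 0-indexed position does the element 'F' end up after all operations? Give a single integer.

After 1 (rotate_left(0, 9, k=8)): [F, I, B, C, D, H, J, G, E, A]
After 2 (swap(1, 5)): [F, H, B, C, D, I, J, G, E, A]
After 3 (swap(4, 8)): [F, H, B, C, E, I, J, G, D, A]
After 4 (rotate_left(3, 6, k=3)): [F, H, B, J, C, E, I, G, D, A]
After 5 (swap(9, 0)): [A, H, B, J, C, E, I, G, D, F]
After 6 (reverse(6, 9)): [A, H, B, J, C, E, F, D, G, I]
After 7 (rotate_left(5, 7, k=1)): [A, H, B, J, C, F, D, E, G, I]
After 8 (swap(1, 6)): [A, D, B, J, C, F, H, E, G, I]
After 9 (swap(7, 6)): [A, D, B, J, C, F, E, H, G, I]
After 10 (reverse(3, 4)): [A, D, B, C, J, F, E, H, G, I]

Answer: 5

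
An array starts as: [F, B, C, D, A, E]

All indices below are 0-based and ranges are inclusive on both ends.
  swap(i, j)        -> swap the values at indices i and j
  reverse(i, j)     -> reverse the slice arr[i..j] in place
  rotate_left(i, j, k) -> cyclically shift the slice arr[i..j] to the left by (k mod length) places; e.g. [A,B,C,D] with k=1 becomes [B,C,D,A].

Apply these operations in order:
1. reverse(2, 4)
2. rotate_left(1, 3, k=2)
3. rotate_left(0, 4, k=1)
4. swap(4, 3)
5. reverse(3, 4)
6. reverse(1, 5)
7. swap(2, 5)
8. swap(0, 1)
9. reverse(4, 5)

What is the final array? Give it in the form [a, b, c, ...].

After 1 (reverse(2, 4)): [F, B, A, D, C, E]
After 2 (rotate_left(1, 3, k=2)): [F, D, B, A, C, E]
After 3 (rotate_left(0, 4, k=1)): [D, B, A, C, F, E]
After 4 (swap(4, 3)): [D, B, A, F, C, E]
After 5 (reverse(3, 4)): [D, B, A, C, F, E]
After 6 (reverse(1, 5)): [D, E, F, C, A, B]
After 7 (swap(2, 5)): [D, E, B, C, A, F]
After 8 (swap(0, 1)): [E, D, B, C, A, F]
After 9 (reverse(4, 5)): [E, D, B, C, F, A]

Answer: [E, D, B, C, F, A]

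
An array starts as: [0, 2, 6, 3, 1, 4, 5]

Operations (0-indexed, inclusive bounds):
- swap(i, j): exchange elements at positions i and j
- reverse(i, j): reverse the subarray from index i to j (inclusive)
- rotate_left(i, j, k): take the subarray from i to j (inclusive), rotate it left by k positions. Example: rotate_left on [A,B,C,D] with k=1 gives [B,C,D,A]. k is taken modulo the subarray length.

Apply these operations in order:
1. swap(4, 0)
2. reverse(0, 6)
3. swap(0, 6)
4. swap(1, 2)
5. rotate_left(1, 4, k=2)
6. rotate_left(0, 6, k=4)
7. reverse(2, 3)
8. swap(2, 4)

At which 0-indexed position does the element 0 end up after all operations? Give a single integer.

After 1 (swap(4, 0)): [1, 2, 6, 3, 0, 4, 5]
After 2 (reverse(0, 6)): [5, 4, 0, 3, 6, 2, 1]
After 3 (swap(0, 6)): [1, 4, 0, 3, 6, 2, 5]
After 4 (swap(1, 2)): [1, 0, 4, 3, 6, 2, 5]
After 5 (rotate_left(1, 4, k=2)): [1, 3, 6, 0, 4, 2, 5]
After 6 (rotate_left(0, 6, k=4)): [4, 2, 5, 1, 3, 6, 0]
After 7 (reverse(2, 3)): [4, 2, 1, 5, 3, 6, 0]
After 8 (swap(2, 4)): [4, 2, 3, 5, 1, 6, 0]

Answer: 6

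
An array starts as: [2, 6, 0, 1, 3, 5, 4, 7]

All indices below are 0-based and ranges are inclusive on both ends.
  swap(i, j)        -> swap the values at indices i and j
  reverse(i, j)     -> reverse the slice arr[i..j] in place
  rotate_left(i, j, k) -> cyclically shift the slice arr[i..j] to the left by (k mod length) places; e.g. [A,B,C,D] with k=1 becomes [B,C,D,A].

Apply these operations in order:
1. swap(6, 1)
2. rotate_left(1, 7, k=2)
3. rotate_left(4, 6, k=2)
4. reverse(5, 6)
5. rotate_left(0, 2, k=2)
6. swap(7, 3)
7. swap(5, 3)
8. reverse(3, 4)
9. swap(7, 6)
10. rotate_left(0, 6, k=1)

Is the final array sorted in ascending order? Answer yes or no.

Answer: no

Derivation:
After 1 (swap(6, 1)): [2, 4, 0, 1, 3, 5, 6, 7]
After 2 (rotate_left(1, 7, k=2)): [2, 1, 3, 5, 6, 7, 4, 0]
After 3 (rotate_left(4, 6, k=2)): [2, 1, 3, 5, 4, 6, 7, 0]
After 4 (reverse(5, 6)): [2, 1, 3, 5, 4, 7, 6, 0]
After 5 (rotate_left(0, 2, k=2)): [3, 2, 1, 5, 4, 7, 6, 0]
After 6 (swap(7, 3)): [3, 2, 1, 0, 4, 7, 6, 5]
After 7 (swap(5, 3)): [3, 2, 1, 7, 4, 0, 6, 5]
After 8 (reverse(3, 4)): [3, 2, 1, 4, 7, 0, 6, 5]
After 9 (swap(7, 6)): [3, 2, 1, 4, 7, 0, 5, 6]
After 10 (rotate_left(0, 6, k=1)): [2, 1, 4, 7, 0, 5, 3, 6]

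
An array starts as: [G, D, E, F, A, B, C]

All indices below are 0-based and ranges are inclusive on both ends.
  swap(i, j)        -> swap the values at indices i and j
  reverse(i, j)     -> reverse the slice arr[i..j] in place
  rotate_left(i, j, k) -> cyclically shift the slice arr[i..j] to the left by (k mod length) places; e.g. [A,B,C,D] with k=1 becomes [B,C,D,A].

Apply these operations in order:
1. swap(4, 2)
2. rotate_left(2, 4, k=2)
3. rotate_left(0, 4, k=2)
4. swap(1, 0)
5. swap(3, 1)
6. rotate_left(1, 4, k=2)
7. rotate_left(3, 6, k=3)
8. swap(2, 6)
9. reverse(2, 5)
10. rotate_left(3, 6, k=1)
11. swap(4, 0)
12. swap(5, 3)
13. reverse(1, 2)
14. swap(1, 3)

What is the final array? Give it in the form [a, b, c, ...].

After 1 (swap(4, 2)): [G, D, A, F, E, B, C]
After 2 (rotate_left(2, 4, k=2)): [G, D, E, A, F, B, C]
After 3 (rotate_left(0, 4, k=2)): [E, A, F, G, D, B, C]
After 4 (swap(1, 0)): [A, E, F, G, D, B, C]
After 5 (swap(3, 1)): [A, G, F, E, D, B, C]
After 6 (rotate_left(1, 4, k=2)): [A, E, D, G, F, B, C]
After 7 (rotate_left(3, 6, k=3)): [A, E, D, C, G, F, B]
After 8 (swap(2, 6)): [A, E, B, C, G, F, D]
After 9 (reverse(2, 5)): [A, E, F, G, C, B, D]
After 10 (rotate_left(3, 6, k=1)): [A, E, F, C, B, D, G]
After 11 (swap(4, 0)): [B, E, F, C, A, D, G]
After 12 (swap(5, 3)): [B, E, F, D, A, C, G]
After 13 (reverse(1, 2)): [B, F, E, D, A, C, G]
After 14 (swap(1, 3)): [B, D, E, F, A, C, G]

Answer: [B, D, E, F, A, C, G]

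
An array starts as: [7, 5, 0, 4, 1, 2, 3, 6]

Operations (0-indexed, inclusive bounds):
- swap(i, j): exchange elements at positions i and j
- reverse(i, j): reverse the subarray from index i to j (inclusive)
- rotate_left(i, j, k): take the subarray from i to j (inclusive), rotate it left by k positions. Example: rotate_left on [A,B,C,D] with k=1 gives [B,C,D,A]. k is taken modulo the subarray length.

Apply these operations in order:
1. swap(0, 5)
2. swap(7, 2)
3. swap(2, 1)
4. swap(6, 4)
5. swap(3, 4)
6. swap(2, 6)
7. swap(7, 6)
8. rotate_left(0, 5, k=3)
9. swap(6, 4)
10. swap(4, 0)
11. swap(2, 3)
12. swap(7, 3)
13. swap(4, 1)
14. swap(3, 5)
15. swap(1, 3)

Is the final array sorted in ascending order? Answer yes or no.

Answer: yes

Derivation:
After 1 (swap(0, 5)): [2, 5, 0, 4, 1, 7, 3, 6]
After 2 (swap(7, 2)): [2, 5, 6, 4, 1, 7, 3, 0]
After 3 (swap(2, 1)): [2, 6, 5, 4, 1, 7, 3, 0]
After 4 (swap(6, 4)): [2, 6, 5, 4, 3, 7, 1, 0]
After 5 (swap(3, 4)): [2, 6, 5, 3, 4, 7, 1, 0]
After 6 (swap(2, 6)): [2, 6, 1, 3, 4, 7, 5, 0]
After 7 (swap(7, 6)): [2, 6, 1, 3, 4, 7, 0, 5]
After 8 (rotate_left(0, 5, k=3)): [3, 4, 7, 2, 6, 1, 0, 5]
After 9 (swap(6, 4)): [3, 4, 7, 2, 0, 1, 6, 5]
After 10 (swap(4, 0)): [0, 4, 7, 2, 3, 1, 6, 5]
After 11 (swap(2, 3)): [0, 4, 2, 7, 3, 1, 6, 5]
After 12 (swap(7, 3)): [0, 4, 2, 5, 3, 1, 6, 7]
After 13 (swap(4, 1)): [0, 3, 2, 5, 4, 1, 6, 7]
After 14 (swap(3, 5)): [0, 3, 2, 1, 4, 5, 6, 7]
After 15 (swap(1, 3)): [0, 1, 2, 3, 4, 5, 6, 7]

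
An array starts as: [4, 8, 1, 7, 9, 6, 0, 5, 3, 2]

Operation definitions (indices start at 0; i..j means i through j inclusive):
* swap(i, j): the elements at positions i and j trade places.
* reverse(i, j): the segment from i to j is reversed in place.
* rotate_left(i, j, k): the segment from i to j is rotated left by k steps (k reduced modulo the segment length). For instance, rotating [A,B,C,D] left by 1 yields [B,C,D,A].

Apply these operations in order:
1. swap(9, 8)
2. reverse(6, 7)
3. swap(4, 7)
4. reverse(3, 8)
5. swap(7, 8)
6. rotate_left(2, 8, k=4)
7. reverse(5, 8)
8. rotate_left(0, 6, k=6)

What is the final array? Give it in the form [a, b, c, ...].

Answer: [9, 4, 8, 6, 7, 0, 5, 2, 1, 3]

Derivation:
After 1 (swap(9, 8)): [4, 8, 1, 7, 9, 6, 0, 5, 2, 3]
After 2 (reverse(6, 7)): [4, 8, 1, 7, 9, 6, 5, 0, 2, 3]
After 3 (swap(4, 7)): [4, 8, 1, 7, 0, 6, 5, 9, 2, 3]
After 4 (reverse(3, 8)): [4, 8, 1, 2, 9, 5, 6, 0, 7, 3]
After 5 (swap(7, 8)): [4, 8, 1, 2, 9, 5, 6, 7, 0, 3]
After 6 (rotate_left(2, 8, k=4)): [4, 8, 6, 7, 0, 1, 2, 9, 5, 3]
After 7 (reverse(5, 8)): [4, 8, 6, 7, 0, 5, 9, 2, 1, 3]
After 8 (rotate_left(0, 6, k=6)): [9, 4, 8, 6, 7, 0, 5, 2, 1, 3]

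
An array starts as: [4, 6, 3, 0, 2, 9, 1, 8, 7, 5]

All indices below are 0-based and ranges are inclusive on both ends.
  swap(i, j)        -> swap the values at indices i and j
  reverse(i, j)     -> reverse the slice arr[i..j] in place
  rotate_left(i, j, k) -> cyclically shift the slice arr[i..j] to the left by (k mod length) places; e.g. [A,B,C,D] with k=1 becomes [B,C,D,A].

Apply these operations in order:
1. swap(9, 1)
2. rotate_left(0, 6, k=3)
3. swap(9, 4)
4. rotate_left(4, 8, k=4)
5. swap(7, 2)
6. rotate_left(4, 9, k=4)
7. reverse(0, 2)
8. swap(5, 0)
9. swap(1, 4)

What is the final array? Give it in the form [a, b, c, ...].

Answer: [4, 8, 0, 1, 2, 3, 7, 6, 5, 9]

Derivation:
After 1 (swap(9, 1)): [4, 5, 3, 0, 2, 9, 1, 8, 7, 6]
After 2 (rotate_left(0, 6, k=3)): [0, 2, 9, 1, 4, 5, 3, 8, 7, 6]
After 3 (swap(9, 4)): [0, 2, 9, 1, 6, 5, 3, 8, 7, 4]
After 4 (rotate_left(4, 8, k=4)): [0, 2, 9, 1, 7, 6, 5, 3, 8, 4]
After 5 (swap(7, 2)): [0, 2, 3, 1, 7, 6, 5, 9, 8, 4]
After 6 (rotate_left(4, 9, k=4)): [0, 2, 3, 1, 8, 4, 7, 6, 5, 9]
After 7 (reverse(0, 2)): [3, 2, 0, 1, 8, 4, 7, 6, 5, 9]
After 8 (swap(5, 0)): [4, 2, 0, 1, 8, 3, 7, 6, 5, 9]
After 9 (swap(1, 4)): [4, 8, 0, 1, 2, 3, 7, 6, 5, 9]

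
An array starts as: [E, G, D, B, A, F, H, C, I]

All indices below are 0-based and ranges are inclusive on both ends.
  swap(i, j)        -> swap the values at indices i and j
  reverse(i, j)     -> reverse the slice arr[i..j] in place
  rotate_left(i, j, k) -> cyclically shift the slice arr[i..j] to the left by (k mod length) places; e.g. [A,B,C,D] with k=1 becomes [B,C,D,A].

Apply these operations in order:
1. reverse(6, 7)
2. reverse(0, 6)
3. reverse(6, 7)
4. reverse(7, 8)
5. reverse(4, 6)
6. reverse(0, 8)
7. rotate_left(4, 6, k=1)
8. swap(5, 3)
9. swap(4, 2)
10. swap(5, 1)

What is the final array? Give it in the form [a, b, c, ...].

After 1 (reverse(6, 7)): [E, G, D, B, A, F, C, H, I]
After 2 (reverse(0, 6)): [C, F, A, B, D, G, E, H, I]
After 3 (reverse(6, 7)): [C, F, A, B, D, G, H, E, I]
After 4 (reverse(7, 8)): [C, F, A, B, D, G, H, I, E]
After 5 (reverse(4, 6)): [C, F, A, B, H, G, D, I, E]
After 6 (reverse(0, 8)): [E, I, D, G, H, B, A, F, C]
After 7 (rotate_left(4, 6, k=1)): [E, I, D, G, B, A, H, F, C]
After 8 (swap(5, 3)): [E, I, D, A, B, G, H, F, C]
After 9 (swap(4, 2)): [E, I, B, A, D, G, H, F, C]
After 10 (swap(5, 1)): [E, G, B, A, D, I, H, F, C]

Answer: [E, G, B, A, D, I, H, F, C]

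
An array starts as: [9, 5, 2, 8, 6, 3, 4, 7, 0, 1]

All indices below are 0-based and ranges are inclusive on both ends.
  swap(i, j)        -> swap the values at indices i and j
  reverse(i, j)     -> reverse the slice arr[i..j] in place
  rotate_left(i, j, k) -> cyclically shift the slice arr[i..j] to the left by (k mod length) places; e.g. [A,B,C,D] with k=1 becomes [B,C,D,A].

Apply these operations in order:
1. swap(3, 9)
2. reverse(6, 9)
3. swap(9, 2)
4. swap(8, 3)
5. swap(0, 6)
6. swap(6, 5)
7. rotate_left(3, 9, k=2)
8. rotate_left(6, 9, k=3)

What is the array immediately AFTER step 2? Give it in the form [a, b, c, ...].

After 1 (swap(3, 9)): [9, 5, 2, 1, 6, 3, 4, 7, 0, 8]
After 2 (reverse(6, 9)): [9, 5, 2, 1, 6, 3, 8, 0, 7, 4]

Answer: [9, 5, 2, 1, 6, 3, 8, 0, 7, 4]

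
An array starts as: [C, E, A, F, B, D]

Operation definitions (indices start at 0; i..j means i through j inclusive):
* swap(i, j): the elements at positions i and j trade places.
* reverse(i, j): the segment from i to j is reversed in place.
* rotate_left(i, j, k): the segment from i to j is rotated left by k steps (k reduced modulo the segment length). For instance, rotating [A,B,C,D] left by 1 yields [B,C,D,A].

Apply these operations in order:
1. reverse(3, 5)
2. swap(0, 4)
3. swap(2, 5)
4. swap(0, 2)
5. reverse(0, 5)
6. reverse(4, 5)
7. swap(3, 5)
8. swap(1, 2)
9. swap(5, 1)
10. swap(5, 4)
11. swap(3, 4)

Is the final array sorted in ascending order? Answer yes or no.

After 1 (reverse(3, 5)): [C, E, A, D, B, F]
After 2 (swap(0, 4)): [B, E, A, D, C, F]
After 3 (swap(2, 5)): [B, E, F, D, C, A]
After 4 (swap(0, 2)): [F, E, B, D, C, A]
After 5 (reverse(0, 5)): [A, C, D, B, E, F]
After 6 (reverse(4, 5)): [A, C, D, B, F, E]
After 7 (swap(3, 5)): [A, C, D, E, F, B]
After 8 (swap(1, 2)): [A, D, C, E, F, B]
After 9 (swap(5, 1)): [A, B, C, E, F, D]
After 10 (swap(5, 4)): [A, B, C, E, D, F]
After 11 (swap(3, 4)): [A, B, C, D, E, F]

Answer: yes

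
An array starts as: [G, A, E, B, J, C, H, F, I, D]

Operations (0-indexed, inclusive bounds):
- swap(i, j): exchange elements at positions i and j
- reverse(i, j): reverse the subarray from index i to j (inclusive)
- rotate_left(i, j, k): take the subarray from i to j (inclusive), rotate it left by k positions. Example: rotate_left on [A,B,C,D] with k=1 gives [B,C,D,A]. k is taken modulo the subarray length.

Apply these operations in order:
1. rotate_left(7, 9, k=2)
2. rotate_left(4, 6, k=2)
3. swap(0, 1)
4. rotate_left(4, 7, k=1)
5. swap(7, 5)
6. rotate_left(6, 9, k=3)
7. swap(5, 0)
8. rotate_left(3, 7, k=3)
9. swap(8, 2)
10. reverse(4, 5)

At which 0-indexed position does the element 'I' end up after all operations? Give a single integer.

After 1 (rotate_left(7, 9, k=2)): [G, A, E, B, J, C, H, D, F, I]
After 2 (rotate_left(4, 6, k=2)): [G, A, E, B, H, J, C, D, F, I]
After 3 (swap(0, 1)): [A, G, E, B, H, J, C, D, F, I]
After 4 (rotate_left(4, 7, k=1)): [A, G, E, B, J, C, D, H, F, I]
After 5 (swap(7, 5)): [A, G, E, B, J, H, D, C, F, I]
After 6 (rotate_left(6, 9, k=3)): [A, G, E, B, J, H, I, D, C, F]
After 7 (swap(5, 0)): [H, G, E, B, J, A, I, D, C, F]
After 8 (rotate_left(3, 7, k=3)): [H, G, E, I, D, B, J, A, C, F]
After 9 (swap(8, 2)): [H, G, C, I, D, B, J, A, E, F]
After 10 (reverse(4, 5)): [H, G, C, I, B, D, J, A, E, F]

Answer: 3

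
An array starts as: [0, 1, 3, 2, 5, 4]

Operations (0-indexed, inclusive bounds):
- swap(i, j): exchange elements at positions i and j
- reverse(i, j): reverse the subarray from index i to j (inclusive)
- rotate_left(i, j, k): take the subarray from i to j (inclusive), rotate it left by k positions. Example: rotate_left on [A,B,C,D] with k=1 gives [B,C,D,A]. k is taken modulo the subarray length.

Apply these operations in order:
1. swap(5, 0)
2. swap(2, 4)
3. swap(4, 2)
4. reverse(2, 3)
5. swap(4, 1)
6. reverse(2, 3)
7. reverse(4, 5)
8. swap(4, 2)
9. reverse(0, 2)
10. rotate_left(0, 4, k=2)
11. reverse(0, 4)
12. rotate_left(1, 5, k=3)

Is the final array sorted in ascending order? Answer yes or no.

Answer: no

Derivation:
After 1 (swap(5, 0)): [4, 1, 3, 2, 5, 0]
After 2 (swap(2, 4)): [4, 1, 5, 2, 3, 0]
After 3 (swap(4, 2)): [4, 1, 3, 2, 5, 0]
After 4 (reverse(2, 3)): [4, 1, 2, 3, 5, 0]
After 5 (swap(4, 1)): [4, 5, 2, 3, 1, 0]
After 6 (reverse(2, 3)): [4, 5, 3, 2, 1, 0]
After 7 (reverse(4, 5)): [4, 5, 3, 2, 0, 1]
After 8 (swap(4, 2)): [4, 5, 0, 2, 3, 1]
After 9 (reverse(0, 2)): [0, 5, 4, 2, 3, 1]
After 10 (rotate_left(0, 4, k=2)): [4, 2, 3, 0, 5, 1]
After 11 (reverse(0, 4)): [5, 0, 3, 2, 4, 1]
After 12 (rotate_left(1, 5, k=3)): [5, 4, 1, 0, 3, 2]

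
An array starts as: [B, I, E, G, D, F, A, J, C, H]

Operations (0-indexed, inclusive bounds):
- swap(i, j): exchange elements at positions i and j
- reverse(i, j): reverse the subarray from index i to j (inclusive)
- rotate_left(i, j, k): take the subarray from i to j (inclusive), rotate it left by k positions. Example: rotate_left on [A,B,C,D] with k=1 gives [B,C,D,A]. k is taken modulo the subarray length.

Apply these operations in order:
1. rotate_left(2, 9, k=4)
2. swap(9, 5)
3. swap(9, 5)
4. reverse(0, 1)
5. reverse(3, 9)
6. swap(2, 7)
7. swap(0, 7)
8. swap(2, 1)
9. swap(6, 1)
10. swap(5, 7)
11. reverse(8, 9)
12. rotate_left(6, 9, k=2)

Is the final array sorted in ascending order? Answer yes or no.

Answer: no

Derivation:
After 1 (rotate_left(2, 9, k=4)): [B, I, A, J, C, H, E, G, D, F]
After 2 (swap(9, 5)): [B, I, A, J, C, F, E, G, D, H]
After 3 (swap(9, 5)): [B, I, A, J, C, H, E, G, D, F]
After 4 (reverse(0, 1)): [I, B, A, J, C, H, E, G, D, F]
After 5 (reverse(3, 9)): [I, B, A, F, D, G, E, H, C, J]
After 6 (swap(2, 7)): [I, B, H, F, D, G, E, A, C, J]
After 7 (swap(0, 7)): [A, B, H, F, D, G, E, I, C, J]
After 8 (swap(2, 1)): [A, H, B, F, D, G, E, I, C, J]
After 9 (swap(6, 1)): [A, E, B, F, D, G, H, I, C, J]
After 10 (swap(5, 7)): [A, E, B, F, D, I, H, G, C, J]
After 11 (reverse(8, 9)): [A, E, B, F, D, I, H, G, J, C]
After 12 (rotate_left(6, 9, k=2)): [A, E, B, F, D, I, J, C, H, G]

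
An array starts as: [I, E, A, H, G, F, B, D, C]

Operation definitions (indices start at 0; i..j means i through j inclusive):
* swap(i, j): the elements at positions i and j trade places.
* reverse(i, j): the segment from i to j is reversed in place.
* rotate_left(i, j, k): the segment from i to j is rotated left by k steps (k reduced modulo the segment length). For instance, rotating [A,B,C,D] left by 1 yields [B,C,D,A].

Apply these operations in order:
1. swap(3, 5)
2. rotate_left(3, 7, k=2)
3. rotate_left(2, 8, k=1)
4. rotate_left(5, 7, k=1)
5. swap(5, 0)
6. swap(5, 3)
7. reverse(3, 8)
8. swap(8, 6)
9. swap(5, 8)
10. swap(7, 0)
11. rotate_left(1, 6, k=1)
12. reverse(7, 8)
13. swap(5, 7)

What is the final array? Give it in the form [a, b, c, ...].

After 1 (swap(3, 5)): [I, E, A, F, G, H, B, D, C]
After 2 (rotate_left(3, 7, k=2)): [I, E, A, H, B, D, F, G, C]
After 3 (rotate_left(2, 8, k=1)): [I, E, H, B, D, F, G, C, A]
After 4 (rotate_left(5, 7, k=1)): [I, E, H, B, D, G, C, F, A]
After 5 (swap(5, 0)): [G, E, H, B, D, I, C, F, A]
After 6 (swap(5, 3)): [G, E, H, I, D, B, C, F, A]
After 7 (reverse(3, 8)): [G, E, H, A, F, C, B, D, I]
After 8 (swap(8, 6)): [G, E, H, A, F, C, I, D, B]
After 9 (swap(5, 8)): [G, E, H, A, F, B, I, D, C]
After 10 (swap(7, 0)): [D, E, H, A, F, B, I, G, C]
After 11 (rotate_left(1, 6, k=1)): [D, H, A, F, B, I, E, G, C]
After 12 (reverse(7, 8)): [D, H, A, F, B, I, E, C, G]
After 13 (swap(5, 7)): [D, H, A, F, B, C, E, I, G]

Answer: [D, H, A, F, B, C, E, I, G]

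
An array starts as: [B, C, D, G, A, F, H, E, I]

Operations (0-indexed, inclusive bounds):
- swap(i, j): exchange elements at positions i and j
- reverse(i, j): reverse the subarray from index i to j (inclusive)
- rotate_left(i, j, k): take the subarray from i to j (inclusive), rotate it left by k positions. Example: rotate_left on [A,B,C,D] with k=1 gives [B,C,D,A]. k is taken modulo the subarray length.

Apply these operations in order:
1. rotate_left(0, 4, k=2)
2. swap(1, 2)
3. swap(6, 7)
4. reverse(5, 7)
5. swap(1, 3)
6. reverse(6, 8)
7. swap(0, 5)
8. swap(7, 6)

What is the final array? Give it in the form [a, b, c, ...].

After 1 (rotate_left(0, 4, k=2)): [D, G, A, B, C, F, H, E, I]
After 2 (swap(1, 2)): [D, A, G, B, C, F, H, E, I]
After 3 (swap(6, 7)): [D, A, G, B, C, F, E, H, I]
After 4 (reverse(5, 7)): [D, A, G, B, C, H, E, F, I]
After 5 (swap(1, 3)): [D, B, G, A, C, H, E, F, I]
After 6 (reverse(6, 8)): [D, B, G, A, C, H, I, F, E]
After 7 (swap(0, 5)): [H, B, G, A, C, D, I, F, E]
After 8 (swap(7, 6)): [H, B, G, A, C, D, F, I, E]

Answer: [H, B, G, A, C, D, F, I, E]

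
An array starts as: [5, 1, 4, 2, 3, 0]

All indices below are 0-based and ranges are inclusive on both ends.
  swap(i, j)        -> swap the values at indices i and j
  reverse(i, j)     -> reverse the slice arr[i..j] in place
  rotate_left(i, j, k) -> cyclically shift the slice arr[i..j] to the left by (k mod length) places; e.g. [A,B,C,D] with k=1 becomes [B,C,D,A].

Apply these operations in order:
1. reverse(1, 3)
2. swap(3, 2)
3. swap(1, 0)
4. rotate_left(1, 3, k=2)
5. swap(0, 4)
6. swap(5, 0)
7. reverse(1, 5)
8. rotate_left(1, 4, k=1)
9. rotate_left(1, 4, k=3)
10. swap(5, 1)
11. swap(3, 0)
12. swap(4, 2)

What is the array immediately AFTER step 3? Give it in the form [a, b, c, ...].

After 1 (reverse(1, 3)): [5, 2, 4, 1, 3, 0]
After 2 (swap(3, 2)): [5, 2, 1, 4, 3, 0]
After 3 (swap(1, 0)): [2, 5, 1, 4, 3, 0]

Answer: [2, 5, 1, 4, 3, 0]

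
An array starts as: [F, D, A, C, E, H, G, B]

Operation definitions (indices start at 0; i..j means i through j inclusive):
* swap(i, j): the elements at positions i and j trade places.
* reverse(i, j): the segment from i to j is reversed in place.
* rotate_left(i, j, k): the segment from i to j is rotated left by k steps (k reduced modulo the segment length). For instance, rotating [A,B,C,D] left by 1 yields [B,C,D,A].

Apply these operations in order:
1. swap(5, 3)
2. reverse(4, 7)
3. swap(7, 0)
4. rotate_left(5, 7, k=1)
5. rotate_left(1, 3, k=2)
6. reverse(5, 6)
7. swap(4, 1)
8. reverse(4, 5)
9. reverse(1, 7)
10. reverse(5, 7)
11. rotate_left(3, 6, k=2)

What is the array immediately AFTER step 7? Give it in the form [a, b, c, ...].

After 1 (swap(5, 3)): [F, D, A, H, E, C, G, B]
After 2 (reverse(4, 7)): [F, D, A, H, B, G, C, E]
After 3 (swap(7, 0)): [E, D, A, H, B, G, C, F]
After 4 (rotate_left(5, 7, k=1)): [E, D, A, H, B, C, F, G]
After 5 (rotate_left(1, 3, k=2)): [E, H, D, A, B, C, F, G]
After 6 (reverse(5, 6)): [E, H, D, A, B, F, C, G]
After 7 (swap(4, 1)): [E, B, D, A, H, F, C, G]

Answer: [E, B, D, A, H, F, C, G]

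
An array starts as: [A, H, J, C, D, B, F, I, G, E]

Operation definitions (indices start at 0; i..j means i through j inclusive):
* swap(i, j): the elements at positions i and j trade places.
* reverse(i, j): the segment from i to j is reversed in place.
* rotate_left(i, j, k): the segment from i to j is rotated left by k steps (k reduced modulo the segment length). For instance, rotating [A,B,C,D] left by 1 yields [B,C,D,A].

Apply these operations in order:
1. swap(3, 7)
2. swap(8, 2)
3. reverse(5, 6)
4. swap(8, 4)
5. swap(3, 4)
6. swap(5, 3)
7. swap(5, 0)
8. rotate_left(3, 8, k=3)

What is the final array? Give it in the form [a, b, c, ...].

Answer: [J, H, G, B, C, D, F, I, A, E]

Derivation:
After 1 (swap(3, 7)): [A, H, J, I, D, B, F, C, G, E]
After 2 (swap(8, 2)): [A, H, G, I, D, B, F, C, J, E]
After 3 (reverse(5, 6)): [A, H, G, I, D, F, B, C, J, E]
After 4 (swap(8, 4)): [A, H, G, I, J, F, B, C, D, E]
After 5 (swap(3, 4)): [A, H, G, J, I, F, B, C, D, E]
After 6 (swap(5, 3)): [A, H, G, F, I, J, B, C, D, E]
After 7 (swap(5, 0)): [J, H, G, F, I, A, B, C, D, E]
After 8 (rotate_left(3, 8, k=3)): [J, H, G, B, C, D, F, I, A, E]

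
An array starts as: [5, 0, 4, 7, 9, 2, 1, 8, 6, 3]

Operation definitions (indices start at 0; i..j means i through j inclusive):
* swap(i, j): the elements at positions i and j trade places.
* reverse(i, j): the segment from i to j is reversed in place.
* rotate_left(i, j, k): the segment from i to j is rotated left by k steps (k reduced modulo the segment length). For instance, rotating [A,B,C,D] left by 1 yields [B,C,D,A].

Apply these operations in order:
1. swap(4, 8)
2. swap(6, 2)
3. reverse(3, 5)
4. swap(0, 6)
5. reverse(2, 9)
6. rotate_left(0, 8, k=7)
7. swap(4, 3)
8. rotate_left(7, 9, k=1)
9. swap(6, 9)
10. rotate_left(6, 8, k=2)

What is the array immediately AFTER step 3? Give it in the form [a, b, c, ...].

After 1 (swap(4, 8)): [5, 0, 4, 7, 6, 2, 1, 8, 9, 3]
After 2 (swap(6, 2)): [5, 0, 1, 7, 6, 2, 4, 8, 9, 3]
After 3 (reverse(3, 5)): [5, 0, 1, 2, 6, 7, 4, 8, 9, 3]

Answer: [5, 0, 1, 2, 6, 7, 4, 8, 9, 3]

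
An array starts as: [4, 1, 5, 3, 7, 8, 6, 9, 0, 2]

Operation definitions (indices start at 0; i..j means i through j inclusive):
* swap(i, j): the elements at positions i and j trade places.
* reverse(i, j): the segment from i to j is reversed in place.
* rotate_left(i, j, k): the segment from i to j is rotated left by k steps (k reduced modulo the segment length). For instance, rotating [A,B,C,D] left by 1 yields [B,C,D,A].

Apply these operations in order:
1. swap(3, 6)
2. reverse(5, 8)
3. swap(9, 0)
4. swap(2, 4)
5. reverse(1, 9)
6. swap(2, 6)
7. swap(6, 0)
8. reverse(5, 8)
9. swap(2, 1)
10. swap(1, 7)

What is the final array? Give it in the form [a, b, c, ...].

Answer: [8, 2, 4, 3, 9, 7, 6, 5, 0, 1]

Derivation:
After 1 (swap(3, 6)): [4, 1, 5, 6, 7, 8, 3, 9, 0, 2]
After 2 (reverse(5, 8)): [4, 1, 5, 6, 7, 0, 9, 3, 8, 2]
After 3 (swap(9, 0)): [2, 1, 5, 6, 7, 0, 9, 3, 8, 4]
After 4 (swap(2, 4)): [2, 1, 7, 6, 5, 0, 9, 3, 8, 4]
After 5 (reverse(1, 9)): [2, 4, 8, 3, 9, 0, 5, 6, 7, 1]
After 6 (swap(2, 6)): [2, 4, 5, 3, 9, 0, 8, 6, 7, 1]
After 7 (swap(6, 0)): [8, 4, 5, 3, 9, 0, 2, 6, 7, 1]
After 8 (reverse(5, 8)): [8, 4, 5, 3, 9, 7, 6, 2, 0, 1]
After 9 (swap(2, 1)): [8, 5, 4, 3, 9, 7, 6, 2, 0, 1]
After 10 (swap(1, 7)): [8, 2, 4, 3, 9, 7, 6, 5, 0, 1]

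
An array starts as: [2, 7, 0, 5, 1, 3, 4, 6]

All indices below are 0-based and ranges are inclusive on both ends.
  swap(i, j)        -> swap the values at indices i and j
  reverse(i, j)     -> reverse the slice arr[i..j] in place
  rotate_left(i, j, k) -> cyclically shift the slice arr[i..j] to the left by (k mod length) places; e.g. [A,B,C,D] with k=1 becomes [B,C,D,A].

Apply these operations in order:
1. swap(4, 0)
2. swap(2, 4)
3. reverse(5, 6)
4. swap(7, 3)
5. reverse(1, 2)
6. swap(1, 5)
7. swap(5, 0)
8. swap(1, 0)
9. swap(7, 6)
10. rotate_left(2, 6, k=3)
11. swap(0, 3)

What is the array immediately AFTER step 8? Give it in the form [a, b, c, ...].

Answer: [4, 2, 7, 6, 0, 1, 3, 5]

Derivation:
After 1 (swap(4, 0)): [1, 7, 0, 5, 2, 3, 4, 6]
After 2 (swap(2, 4)): [1, 7, 2, 5, 0, 3, 4, 6]
After 3 (reverse(5, 6)): [1, 7, 2, 5, 0, 4, 3, 6]
After 4 (swap(7, 3)): [1, 7, 2, 6, 0, 4, 3, 5]
After 5 (reverse(1, 2)): [1, 2, 7, 6, 0, 4, 3, 5]
After 6 (swap(1, 5)): [1, 4, 7, 6, 0, 2, 3, 5]
After 7 (swap(5, 0)): [2, 4, 7, 6, 0, 1, 3, 5]
After 8 (swap(1, 0)): [4, 2, 7, 6, 0, 1, 3, 5]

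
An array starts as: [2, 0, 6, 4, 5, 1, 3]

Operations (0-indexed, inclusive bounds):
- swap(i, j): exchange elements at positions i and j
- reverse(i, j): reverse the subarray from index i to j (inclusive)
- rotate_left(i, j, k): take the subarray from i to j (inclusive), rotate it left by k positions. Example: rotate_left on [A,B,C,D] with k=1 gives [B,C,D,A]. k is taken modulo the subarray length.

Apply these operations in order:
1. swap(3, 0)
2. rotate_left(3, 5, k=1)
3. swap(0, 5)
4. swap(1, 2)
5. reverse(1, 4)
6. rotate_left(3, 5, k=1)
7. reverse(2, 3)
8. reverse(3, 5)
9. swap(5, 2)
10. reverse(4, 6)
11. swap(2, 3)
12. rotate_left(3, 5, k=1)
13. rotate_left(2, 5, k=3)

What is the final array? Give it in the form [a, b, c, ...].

Answer: [2, 1, 5, 0, 3, 6, 4]

Derivation:
After 1 (swap(3, 0)): [4, 0, 6, 2, 5, 1, 3]
After 2 (rotate_left(3, 5, k=1)): [4, 0, 6, 5, 1, 2, 3]
After 3 (swap(0, 5)): [2, 0, 6, 5, 1, 4, 3]
After 4 (swap(1, 2)): [2, 6, 0, 5, 1, 4, 3]
After 5 (reverse(1, 4)): [2, 1, 5, 0, 6, 4, 3]
After 6 (rotate_left(3, 5, k=1)): [2, 1, 5, 6, 4, 0, 3]
After 7 (reverse(2, 3)): [2, 1, 6, 5, 4, 0, 3]
After 8 (reverse(3, 5)): [2, 1, 6, 0, 4, 5, 3]
After 9 (swap(5, 2)): [2, 1, 5, 0, 4, 6, 3]
After 10 (reverse(4, 6)): [2, 1, 5, 0, 3, 6, 4]
After 11 (swap(2, 3)): [2, 1, 0, 5, 3, 6, 4]
After 12 (rotate_left(3, 5, k=1)): [2, 1, 0, 3, 6, 5, 4]
After 13 (rotate_left(2, 5, k=3)): [2, 1, 5, 0, 3, 6, 4]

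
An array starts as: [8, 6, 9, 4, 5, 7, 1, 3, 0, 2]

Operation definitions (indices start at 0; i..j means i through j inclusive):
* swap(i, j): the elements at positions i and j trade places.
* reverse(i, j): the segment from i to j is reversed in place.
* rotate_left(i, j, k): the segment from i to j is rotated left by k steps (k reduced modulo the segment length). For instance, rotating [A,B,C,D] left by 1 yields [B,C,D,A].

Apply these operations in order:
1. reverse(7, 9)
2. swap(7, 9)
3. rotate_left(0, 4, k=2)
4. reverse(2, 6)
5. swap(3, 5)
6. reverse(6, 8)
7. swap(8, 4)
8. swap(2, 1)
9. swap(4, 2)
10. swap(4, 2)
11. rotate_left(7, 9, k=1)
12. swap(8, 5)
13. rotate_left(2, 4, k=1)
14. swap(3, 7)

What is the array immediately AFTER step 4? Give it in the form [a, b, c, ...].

Answer: [9, 4, 1, 7, 6, 8, 5, 3, 0, 2]

Derivation:
After 1 (reverse(7, 9)): [8, 6, 9, 4, 5, 7, 1, 2, 0, 3]
After 2 (swap(7, 9)): [8, 6, 9, 4, 5, 7, 1, 3, 0, 2]
After 3 (rotate_left(0, 4, k=2)): [9, 4, 5, 8, 6, 7, 1, 3, 0, 2]
After 4 (reverse(2, 6)): [9, 4, 1, 7, 6, 8, 5, 3, 0, 2]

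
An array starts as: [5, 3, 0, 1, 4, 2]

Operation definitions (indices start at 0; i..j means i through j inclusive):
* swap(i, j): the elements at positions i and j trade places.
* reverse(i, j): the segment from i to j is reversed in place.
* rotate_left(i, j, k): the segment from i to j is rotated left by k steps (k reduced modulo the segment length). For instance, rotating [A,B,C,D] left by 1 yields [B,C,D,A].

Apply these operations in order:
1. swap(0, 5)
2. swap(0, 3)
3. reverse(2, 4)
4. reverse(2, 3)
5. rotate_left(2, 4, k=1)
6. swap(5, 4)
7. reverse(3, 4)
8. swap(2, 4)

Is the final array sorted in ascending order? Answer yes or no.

Answer: no

Derivation:
After 1 (swap(0, 5)): [2, 3, 0, 1, 4, 5]
After 2 (swap(0, 3)): [1, 3, 0, 2, 4, 5]
After 3 (reverse(2, 4)): [1, 3, 4, 2, 0, 5]
After 4 (reverse(2, 3)): [1, 3, 2, 4, 0, 5]
After 5 (rotate_left(2, 4, k=1)): [1, 3, 4, 0, 2, 5]
After 6 (swap(5, 4)): [1, 3, 4, 0, 5, 2]
After 7 (reverse(3, 4)): [1, 3, 4, 5, 0, 2]
After 8 (swap(2, 4)): [1, 3, 0, 5, 4, 2]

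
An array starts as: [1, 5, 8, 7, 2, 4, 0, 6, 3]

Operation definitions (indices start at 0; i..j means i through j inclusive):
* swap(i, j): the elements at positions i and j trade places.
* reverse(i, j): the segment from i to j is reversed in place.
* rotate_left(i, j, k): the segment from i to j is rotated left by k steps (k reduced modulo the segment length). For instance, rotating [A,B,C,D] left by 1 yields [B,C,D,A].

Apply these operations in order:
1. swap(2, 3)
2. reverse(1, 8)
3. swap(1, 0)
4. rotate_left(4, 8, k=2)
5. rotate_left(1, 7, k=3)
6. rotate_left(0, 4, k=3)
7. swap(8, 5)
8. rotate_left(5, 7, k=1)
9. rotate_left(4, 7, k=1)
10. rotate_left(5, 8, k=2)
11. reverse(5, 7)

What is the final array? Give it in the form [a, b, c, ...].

After 1 (swap(2, 3)): [1, 5, 7, 8, 2, 4, 0, 6, 3]
After 2 (reverse(1, 8)): [1, 3, 6, 0, 4, 2, 8, 7, 5]
After 3 (swap(1, 0)): [3, 1, 6, 0, 4, 2, 8, 7, 5]
After 4 (rotate_left(4, 8, k=2)): [3, 1, 6, 0, 8, 7, 5, 4, 2]
After 5 (rotate_left(1, 7, k=3)): [3, 8, 7, 5, 4, 1, 6, 0, 2]
After 6 (rotate_left(0, 4, k=3)): [5, 4, 3, 8, 7, 1, 6, 0, 2]
After 7 (swap(8, 5)): [5, 4, 3, 8, 7, 2, 6, 0, 1]
After 8 (rotate_left(5, 7, k=1)): [5, 4, 3, 8, 7, 6, 0, 2, 1]
After 9 (rotate_left(4, 7, k=1)): [5, 4, 3, 8, 6, 0, 2, 7, 1]
After 10 (rotate_left(5, 8, k=2)): [5, 4, 3, 8, 6, 7, 1, 0, 2]
After 11 (reverse(5, 7)): [5, 4, 3, 8, 6, 0, 1, 7, 2]

Answer: [5, 4, 3, 8, 6, 0, 1, 7, 2]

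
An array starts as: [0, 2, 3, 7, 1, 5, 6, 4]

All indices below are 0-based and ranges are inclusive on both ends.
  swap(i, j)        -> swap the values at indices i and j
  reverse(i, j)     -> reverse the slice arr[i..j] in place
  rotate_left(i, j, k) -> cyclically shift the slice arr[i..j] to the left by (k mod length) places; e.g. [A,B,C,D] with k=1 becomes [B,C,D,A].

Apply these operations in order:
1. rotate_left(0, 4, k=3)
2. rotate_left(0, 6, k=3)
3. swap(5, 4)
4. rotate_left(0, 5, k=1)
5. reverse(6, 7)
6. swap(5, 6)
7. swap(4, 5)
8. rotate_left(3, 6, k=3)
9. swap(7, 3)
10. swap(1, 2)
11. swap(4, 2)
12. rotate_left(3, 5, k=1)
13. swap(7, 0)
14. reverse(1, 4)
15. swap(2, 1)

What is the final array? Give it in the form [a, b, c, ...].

Answer: [2, 5, 4, 1, 6, 0, 7, 3]

Derivation:
After 1 (rotate_left(0, 4, k=3)): [7, 1, 0, 2, 3, 5, 6, 4]
After 2 (rotate_left(0, 6, k=3)): [2, 3, 5, 6, 7, 1, 0, 4]
After 3 (swap(5, 4)): [2, 3, 5, 6, 1, 7, 0, 4]
After 4 (rotate_left(0, 5, k=1)): [3, 5, 6, 1, 7, 2, 0, 4]
After 5 (reverse(6, 7)): [3, 5, 6, 1, 7, 2, 4, 0]
After 6 (swap(5, 6)): [3, 5, 6, 1, 7, 4, 2, 0]
After 7 (swap(4, 5)): [3, 5, 6, 1, 4, 7, 2, 0]
After 8 (rotate_left(3, 6, k=3)): [3, 5, 6, 2, 1, 4, 7, 0]
After 9 (swap(7, 3)): [3, 5, 6, 0, 1, 4, 7, 2]
After 10 (swap(1, 2)): [3, 6, 5, 0, 1, 4, 7, 2]
After 11 (swap(4, 2)): [3, 6, 1, 0, 5, 4, 7, 2]
After 12 (rotate_left(3, 5, k=1)): [3, 6, 1, 5, 4, 0, 7, 2]
After 13 (swap(7, 0)): [2, 6, 1, 5, 4, 0, 7, 3]
After 14 (reverse(1, 4)): [2, 4, 5, 1, 6, 0, 7, 3]
After 15 (swap(2, 1)): [2, 5, 4, 1, 6, 0, 7, 3]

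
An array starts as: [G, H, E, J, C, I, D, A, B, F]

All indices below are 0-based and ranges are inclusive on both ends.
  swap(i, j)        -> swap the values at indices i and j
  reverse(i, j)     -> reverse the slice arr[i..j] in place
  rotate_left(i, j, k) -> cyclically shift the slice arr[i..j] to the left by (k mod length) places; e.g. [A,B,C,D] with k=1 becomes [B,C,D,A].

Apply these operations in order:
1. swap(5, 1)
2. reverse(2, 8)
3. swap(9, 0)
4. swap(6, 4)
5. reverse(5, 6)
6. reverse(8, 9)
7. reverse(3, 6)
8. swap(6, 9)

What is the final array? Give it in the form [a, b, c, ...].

Answer: [F, I, B, H, D, C, E, J, G, A]

Derivation:
After 1 (swap(5, 1)): [G, I, E, J, C, H, D, A, B, F]
After 2 (reverse(2, 8)): [G, I, B, A, D, H, C, J, E, F]
After 3 (swap(9, 0)): [F, I, B, A, D, H, C, J, E, G]
After 4 (swap(6, 4)): [F, I, B, A, C, H, D, J, E, G]
After 5 (reverse(5, 6)): [F, I, B, A, C, D, H, J, E, G]
After 6 (reverse(8, 9)): [F, I, B, A, C, D, H, J, G, E]
After 7 (reverse(3, 6)): [F, I, B, H, D, C, A, J, G, E]
After 8 (swap(6, 9)): [F, I, B, H, D, C, E, J, G, A]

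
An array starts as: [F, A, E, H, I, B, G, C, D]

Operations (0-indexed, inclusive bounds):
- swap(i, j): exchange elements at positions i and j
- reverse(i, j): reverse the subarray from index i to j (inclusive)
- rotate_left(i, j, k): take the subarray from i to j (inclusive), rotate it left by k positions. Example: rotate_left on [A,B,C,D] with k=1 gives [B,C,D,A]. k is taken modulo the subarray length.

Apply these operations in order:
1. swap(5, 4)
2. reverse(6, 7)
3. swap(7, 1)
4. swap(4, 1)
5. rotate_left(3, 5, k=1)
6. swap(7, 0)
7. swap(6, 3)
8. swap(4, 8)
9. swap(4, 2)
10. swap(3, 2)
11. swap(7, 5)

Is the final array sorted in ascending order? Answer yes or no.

Answer: yes

Derivation:
After 1 (swap(5, 4)): [F, A, E, H, B, I, G, C, D]
After 2 (reverse(6, 7)): [F, A, E, H, B, I, C, G, D]
After 3 (swap(7, 1)): [F, G, E, H, B, I, C, A, D]
After 4 (swap(4, 1)): [F, B, E, H, G, I, C, A, D]
After 5 (rotate_left(3, 5, k=1)): [F, B, E, G, I, H, C, A, D]
After 6 (swap(7, 0)): [A, B, E, G, I, H, C, F, D]
After 7 (swap(6, 3)): [A, B, E, C, I, H, G, F, D]
After 8 (swap(4, 8)): [A, B, E, C, D, H, G, F, I]
After 9 (swap(4, 2)): [A, B, D, C, E, H, G, F, I]
After 10 (swap(3, 2)): [A, B, C, D, E, H, G, F, I]
After 11 (swap(7, 5)): [A, B, C, D, E, F, G, H, I]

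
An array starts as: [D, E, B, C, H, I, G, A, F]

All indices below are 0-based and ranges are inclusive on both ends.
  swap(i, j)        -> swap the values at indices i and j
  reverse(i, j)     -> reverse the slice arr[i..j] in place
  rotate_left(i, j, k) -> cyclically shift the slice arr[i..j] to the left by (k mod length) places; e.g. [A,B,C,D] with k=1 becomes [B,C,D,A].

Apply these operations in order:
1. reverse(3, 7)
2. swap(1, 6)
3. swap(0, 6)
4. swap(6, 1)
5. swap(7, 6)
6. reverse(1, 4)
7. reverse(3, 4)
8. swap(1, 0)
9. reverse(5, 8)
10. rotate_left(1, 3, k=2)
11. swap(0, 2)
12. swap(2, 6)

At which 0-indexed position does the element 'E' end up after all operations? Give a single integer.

After 1 (reverse(3, 7)): [D, E, B, A, G, I, H, C, F]
After 2 (swap(1, 6)): [D, H, B, A, G, I, E, C, F]
After 3 (swap(0, 6)): [E, H, B, A, G, I, D, C, F]
After 4 (swap(6, 1)): [E, D, B, A, G, I, H, C, F]
After 5 (swap(7, 6)): [E, D, B, A, G, I, C, H, F]
After 6 (reverse(1, 4)): [E, G, A, B, D, I, C, H, F]
After 7 (reverse(3, 4)): [E, G, A, D, B, I, C, H, F]
After 8 (swap(1, 0)): [G, E, A, D, B, I, C, H, F]
After 9 (reverse(5, 8)): [G, E, A, D, B, F, H, C, I]
After 10 (rotate_left(1, 3, k=2)): [G, D, E, A, B, F, H, C, I]
After 11 (swap(0, 2)): [E, D, G, A, B, F, H, C, I]
After 12 (swap(2, 6)): [E, D, H, A, B, F, G, C, I]

Answer: 0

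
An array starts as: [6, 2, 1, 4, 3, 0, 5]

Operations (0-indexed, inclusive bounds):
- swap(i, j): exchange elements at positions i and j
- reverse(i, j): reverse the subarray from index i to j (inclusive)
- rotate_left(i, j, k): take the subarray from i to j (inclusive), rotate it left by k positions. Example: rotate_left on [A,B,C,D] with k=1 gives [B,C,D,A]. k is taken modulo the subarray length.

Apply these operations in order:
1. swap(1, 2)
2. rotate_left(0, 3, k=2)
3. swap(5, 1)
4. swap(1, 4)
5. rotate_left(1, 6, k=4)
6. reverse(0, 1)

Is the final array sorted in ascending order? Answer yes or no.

Answer: no

Derivation:
After 1 (swap(1, 2)): [6, 1, 2, 4, 3, 0, 5]
After 2 (rotate_left(0, 3, k=2)): [2, 4, 6, 1, 3, 0, 5]
After 3 (swap(5, 1)): [2, 0, 6, 1, 3, 4, 5]
After 4 (swap(1, 4)): [2, 3, 6, 1, 0, 4, 5]
After 5 (rotate_left(1, 6, k=4)): [2, 4, 5, 3, 6, 1, 0]
After 6 (reverse(0, 1)): [4, 2, 5, 3, 6, 1, 0]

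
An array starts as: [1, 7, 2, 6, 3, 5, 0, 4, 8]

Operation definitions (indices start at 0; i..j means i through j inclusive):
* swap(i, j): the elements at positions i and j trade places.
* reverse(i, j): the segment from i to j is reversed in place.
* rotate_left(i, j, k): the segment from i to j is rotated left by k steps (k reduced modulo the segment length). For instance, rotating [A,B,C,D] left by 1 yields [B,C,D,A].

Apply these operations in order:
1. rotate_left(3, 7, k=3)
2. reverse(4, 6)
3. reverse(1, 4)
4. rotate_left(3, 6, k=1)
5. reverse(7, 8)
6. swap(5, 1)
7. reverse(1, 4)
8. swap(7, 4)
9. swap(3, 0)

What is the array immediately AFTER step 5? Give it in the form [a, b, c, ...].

Answer: [1, 3, 0, 7, 6, 4, 2, 8, 5]

Derivation:
After 1 (rotate_left(3, 7, k=3)): [1, 7, 2, 0, 4, 6, 3, 5, 8]
After 2 (reverse(4, 6)): [1, 7, 2, 0, 3, 6, 4, 5, 8]
After 3 (reverse(1, 4)): [1, 3, 0, 2, 7, 6, 4, 5, 8]
After 4 (rotate_left(3, 6, k=1)): [1, 3, 0, 7, 6, 4, 2, 5, 8]
After 5 (reverse(7, 8)): [1, 3, 0, 7, 6, 4, 2, 8, 5]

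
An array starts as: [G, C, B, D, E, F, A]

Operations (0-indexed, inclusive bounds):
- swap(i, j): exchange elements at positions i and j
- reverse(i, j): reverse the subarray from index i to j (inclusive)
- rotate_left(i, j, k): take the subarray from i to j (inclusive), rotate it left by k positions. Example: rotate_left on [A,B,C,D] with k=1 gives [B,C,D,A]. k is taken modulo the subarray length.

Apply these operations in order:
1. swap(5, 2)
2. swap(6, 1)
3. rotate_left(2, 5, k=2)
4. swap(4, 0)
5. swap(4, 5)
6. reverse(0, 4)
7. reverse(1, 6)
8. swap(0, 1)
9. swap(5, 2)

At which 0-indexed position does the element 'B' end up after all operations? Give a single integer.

After 1 (swap(5, 2)): [G, C, F, D, E, B, A]
After 2 (swap(6, 1)): [G, A, F, D, E, B, C]
After 3 (rotate_left(2, 5, k=2)): [G, A, E, B, F, D, C]
After 4 (swap(4, 0)): [F, A, E, B, G, D, C]
After 5 (swap(4, 5)): [F, A, E, B, D, G, C]
After 6 (reverse(0, 4)): [D, B, E, A, F, G, C]
After 7 (reverse(1, 6)): [D, C, G, F, A, E, B]
After 8 (swap(0, 1)): [C, D, G, F, A, E, B]
After 9 (swap(5, 2)): [C, D, E, F, A, G, B]

Answer: 6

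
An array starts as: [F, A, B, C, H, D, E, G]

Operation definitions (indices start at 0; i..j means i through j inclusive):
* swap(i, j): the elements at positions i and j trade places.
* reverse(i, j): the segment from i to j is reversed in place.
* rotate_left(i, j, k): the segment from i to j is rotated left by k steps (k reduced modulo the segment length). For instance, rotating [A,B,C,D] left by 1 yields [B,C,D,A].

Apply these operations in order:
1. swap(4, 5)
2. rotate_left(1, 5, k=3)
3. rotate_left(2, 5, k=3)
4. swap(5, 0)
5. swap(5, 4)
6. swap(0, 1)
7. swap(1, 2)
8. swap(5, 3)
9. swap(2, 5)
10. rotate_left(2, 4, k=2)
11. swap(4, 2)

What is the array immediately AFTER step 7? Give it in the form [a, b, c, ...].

Answer: [D, C, B, H, F, A, E, G]

Derivation:
After 1 (swap(4, 5)): [F, A, B, C, D, H, E, G]
After 2 (rotate_left(1, 5, k=3)): [F, D, H, A, B, C, E, G]
After 3 (rotate_left(2, 5, k=3)): [F, D, C, H, A, B, E, G]
After 4 (swap(5, 0)): [B, D, C, H, A, F, E, G]
After 5 (swap(5, 4)): [B, D, C, H, F, A, E, G]
After 6 (swap(0, 1)): [D, B, C, H, F, A, E, G]
After 7 (swap(1, 2)): [D, C, B, H, F, A, E, G]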